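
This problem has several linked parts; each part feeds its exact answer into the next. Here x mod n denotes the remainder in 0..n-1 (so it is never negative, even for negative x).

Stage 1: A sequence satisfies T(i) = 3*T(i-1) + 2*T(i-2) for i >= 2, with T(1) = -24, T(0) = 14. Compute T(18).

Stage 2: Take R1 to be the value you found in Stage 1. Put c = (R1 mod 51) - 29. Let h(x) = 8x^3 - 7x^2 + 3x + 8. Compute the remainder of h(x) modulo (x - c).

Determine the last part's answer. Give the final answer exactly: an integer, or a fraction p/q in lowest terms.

Stage 1: T(2) = 3*(-24) + 2*(14) = -44; iterating: T(2)=-44, T(3)=-180, T(4)=-628, T(5)=-2244, T(6)=-7988, T(7)=-28452, T(8)=-101332, T(9)=-360900, T(10)=-1285364, T(11)=-4577892, T(12)=-16304404, T(13)=-58068996, T(14)=-206815796, T(15)=-736585380, T(16)=-2623387732, T(17)=-9343333956, T(18)=-33276777332; answer -33276777332
Stage 2: R1 = -33276777332; c = 20; remainder = value at the root: 8*(20)^3 - 7*(20)^2 + 3*(20)^1 + 8 = (64000) + (-2800) + (60) + (8) = 61268; answer 61268

61268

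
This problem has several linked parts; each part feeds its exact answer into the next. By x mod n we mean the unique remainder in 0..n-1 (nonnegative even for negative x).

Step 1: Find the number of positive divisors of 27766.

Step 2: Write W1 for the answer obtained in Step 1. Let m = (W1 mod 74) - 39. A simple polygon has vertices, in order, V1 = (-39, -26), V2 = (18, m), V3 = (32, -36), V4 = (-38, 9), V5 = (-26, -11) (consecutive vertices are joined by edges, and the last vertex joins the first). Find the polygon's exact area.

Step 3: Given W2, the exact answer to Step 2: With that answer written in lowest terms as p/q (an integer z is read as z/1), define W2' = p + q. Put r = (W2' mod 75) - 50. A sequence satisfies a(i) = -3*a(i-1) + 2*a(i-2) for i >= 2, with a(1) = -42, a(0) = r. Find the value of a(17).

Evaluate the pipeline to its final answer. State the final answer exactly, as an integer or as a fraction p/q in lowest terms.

-12286908648

Step 1: 27766 = 2 * 13883; number of divisors = (1+1) * (1+1) = 4; answer 4
Step 2: W1 = 4; m = -35; cross terms: (-39*-35 - 18*-26)=1833, (18*-36 - 32*-35)=472, (32*9 - -38*-36)=-1080, (-38*-11 - -26*9)=652, (-26*-26 - -39*-11)=247; twice the area = |2124| = 2124; area = 1062; answer 1062
Step 3: W2 = 1062; threaded value p + q = 1063; r = -37; a(2) = -3*(-42) + 2*(-37) = 52; iterating: a(2)=52, a(3)=-240, a(4)=824, a(5)=-2952, a(6)=10504, a(7)=-37416, a(8)=133256, a(9)=-474600, a(10)=1690312, a(11)=-6020136, a(12)=21441032, a(13)=-76363368, a(14)=271972168, a(15)=-968643240, a(16)=3449874056, a(17)=-12286908648; answer -12286908648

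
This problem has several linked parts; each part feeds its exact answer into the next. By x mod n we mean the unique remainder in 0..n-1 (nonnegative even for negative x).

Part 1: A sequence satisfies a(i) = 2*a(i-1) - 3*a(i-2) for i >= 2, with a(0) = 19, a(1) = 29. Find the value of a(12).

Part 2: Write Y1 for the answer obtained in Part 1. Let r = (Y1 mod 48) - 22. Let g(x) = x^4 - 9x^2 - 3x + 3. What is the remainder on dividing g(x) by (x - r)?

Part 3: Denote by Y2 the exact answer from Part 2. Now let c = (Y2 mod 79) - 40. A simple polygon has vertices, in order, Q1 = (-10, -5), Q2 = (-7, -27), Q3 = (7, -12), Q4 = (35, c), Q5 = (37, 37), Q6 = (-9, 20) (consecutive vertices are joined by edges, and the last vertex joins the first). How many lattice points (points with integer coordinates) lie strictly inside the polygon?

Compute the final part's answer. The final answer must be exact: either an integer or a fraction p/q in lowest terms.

Part 1: a(2) = 2*(29) - 3*(19) = 1; iterating: a(2)=1, a(3)=-85, a(4)=-173, a(5)=-91, a(6)=337, a(7)=947, a(8)=883, a(9)=-1075, a(10)=-4799, a(11)=-6373, a(12)=1651; answer 1651
Part 2: Y1 = 1651; r = -3; remainder = value at the root: 1*(-3)^4 - 9*(-3)^2 - 3*(-3)^1 + 3 = (81) + (-81) + (9) + (3) = 12; answer 12
Part 3: Y2 = 12; c = -28; cross terms: (-10*-27 - -7*-5)=235, (-7*-12 - 7*-27)=273, (7*-28 - 35*-12)=224, (35*37 - 37*-28)=2331, (37*20 - -9*37)=1073, (-9*-5 - -10*20)=245; twice the area = |4381| = 4381; area = 4381/2; boundary points = 1 + 1 + 4 + 1 + 1 + 1 = 9; strictly interior points = area - boundary/2 + 1 = 2187; answer 2187

2187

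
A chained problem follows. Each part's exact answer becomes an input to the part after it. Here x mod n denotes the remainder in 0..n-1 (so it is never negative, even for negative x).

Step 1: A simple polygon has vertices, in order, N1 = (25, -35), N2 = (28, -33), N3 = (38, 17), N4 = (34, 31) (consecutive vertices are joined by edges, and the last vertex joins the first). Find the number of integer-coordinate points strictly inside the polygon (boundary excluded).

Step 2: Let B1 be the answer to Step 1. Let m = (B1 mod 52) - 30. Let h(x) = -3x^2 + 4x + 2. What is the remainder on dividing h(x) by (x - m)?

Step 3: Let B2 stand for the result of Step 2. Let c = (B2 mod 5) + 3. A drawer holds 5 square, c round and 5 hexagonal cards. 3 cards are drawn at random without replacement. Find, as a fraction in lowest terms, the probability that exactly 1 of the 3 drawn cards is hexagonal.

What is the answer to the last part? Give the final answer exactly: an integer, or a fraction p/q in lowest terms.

45/91

Step 1: cross terms: (25*-33 - 28*-35)=155, (28*17 - 38*-33)=1730, (38*31 - 34*17)=600, (34*-35 - 25*31)=-1965; twice the area = |520| = 520; area = 260; boundary points = 1 + 10 + 2 + 3 = 16; strictly interior points = area - boundary/2 + 1 = 253; answer 253
Step 2: B1 = 253; m = 15; remainder = value at the root: -3*(15)^2 + 4*(15)^1 + 2 = (-675) + (60) + (2) = -613; answer -613
Step 3: B2 = -613; c = 5; total draws C(15,3) = 455; favorable C(5,1)*C(10,2) = 225; P = 45/91; answer 45/91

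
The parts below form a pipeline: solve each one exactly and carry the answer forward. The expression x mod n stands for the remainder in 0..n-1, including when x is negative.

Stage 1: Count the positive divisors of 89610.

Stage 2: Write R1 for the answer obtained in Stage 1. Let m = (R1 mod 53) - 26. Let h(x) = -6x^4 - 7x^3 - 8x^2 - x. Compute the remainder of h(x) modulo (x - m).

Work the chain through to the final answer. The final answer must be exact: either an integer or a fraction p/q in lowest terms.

Stage 1: 89610 = 2 * 3 * 5 * 29 * 103; number of divisors = (1+1) * (1+1) * (1+1) * (1+1) * (1+1) = 32; answer 32
Stage 2: R1 = 32; m = 6; remainder = value at the root: -6*(6)^4 - 7*(6)^3 - 8*(6)^2 - 1*(6)^1 = (-7776) + (-1512) + (-288) + (-6) = -9582; answer -9582

-9582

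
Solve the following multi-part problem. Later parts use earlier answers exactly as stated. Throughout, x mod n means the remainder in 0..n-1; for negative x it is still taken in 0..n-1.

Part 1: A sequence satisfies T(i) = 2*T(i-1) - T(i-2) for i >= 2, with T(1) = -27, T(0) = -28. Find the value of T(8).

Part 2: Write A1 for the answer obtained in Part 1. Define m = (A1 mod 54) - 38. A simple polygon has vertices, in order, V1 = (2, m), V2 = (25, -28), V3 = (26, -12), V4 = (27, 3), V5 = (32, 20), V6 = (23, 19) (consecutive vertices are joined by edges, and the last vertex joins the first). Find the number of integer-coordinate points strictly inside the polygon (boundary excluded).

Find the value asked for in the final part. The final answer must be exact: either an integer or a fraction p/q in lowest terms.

Part 1: T(2) = 2*(-27) - 1*(-28) = -26; iterating: T(2)=-26, T(3)=-25, T(4)=-24, T(5)=-23, T(6)=-22, T(7)=-21, T(8)=-20; answer -20
Part 2: A1 = -20; m = -4; cross terms: (2*-28 - 25*-4)=44, (25*-12 - 26*-28)=428, (26*3 - 27*-12)=402, (27*20 - 32*3)=444, (32*19 - 23*20)=148, (23*-4 - 2*19)=-130; twice the area = |1336| = 1336; area = 668; boundary points = 1 + 1 + 1 + 1 + 1 + 1 = 6; strictly interior points = area - boundary/2 + 1 = 666; answer 666

666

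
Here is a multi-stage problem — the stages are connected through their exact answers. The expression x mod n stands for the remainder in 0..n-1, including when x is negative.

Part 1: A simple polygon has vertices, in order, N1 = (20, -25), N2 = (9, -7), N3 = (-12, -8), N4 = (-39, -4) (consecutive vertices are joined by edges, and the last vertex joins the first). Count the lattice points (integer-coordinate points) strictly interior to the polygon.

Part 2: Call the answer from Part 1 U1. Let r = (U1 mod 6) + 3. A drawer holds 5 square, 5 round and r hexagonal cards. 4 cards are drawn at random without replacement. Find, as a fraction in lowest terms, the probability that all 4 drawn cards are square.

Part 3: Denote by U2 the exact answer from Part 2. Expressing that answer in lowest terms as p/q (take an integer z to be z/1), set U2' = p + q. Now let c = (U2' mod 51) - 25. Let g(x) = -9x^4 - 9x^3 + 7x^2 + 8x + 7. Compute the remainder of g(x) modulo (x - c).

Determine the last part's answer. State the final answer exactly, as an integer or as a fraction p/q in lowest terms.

-2857721

Part 1: cross terms: (20*-7 - 9*-25)=85, (9*-8 - -12*-7)=-156, (-12*-4 - -39*-8)=-264, (-39*-25 - 20*-4)=1055; twice the area = |720| = 720; area = 360; boundary points = 1 + 1 + 1 + 1 = 4; strictly interior points = area - boundary/2 + 1 = 359; answer 359
Part 2: U1 = 359; r = 8; total draws C(18,4) = 3060; favorable C(5,4) = 5; P = 1/612; answer 1/612
Part 3: U2 = 1/612; threaded value p + q = 613; c = -24; remainder = value at the root: -9*(-24)^4 - 9*(-24)^3 + 7*(-24)^2 + 8*(-24)^1 + 7 = (-2985984) + (124416) + (4032) + (-192) + (7) = -2857721; answer -2857721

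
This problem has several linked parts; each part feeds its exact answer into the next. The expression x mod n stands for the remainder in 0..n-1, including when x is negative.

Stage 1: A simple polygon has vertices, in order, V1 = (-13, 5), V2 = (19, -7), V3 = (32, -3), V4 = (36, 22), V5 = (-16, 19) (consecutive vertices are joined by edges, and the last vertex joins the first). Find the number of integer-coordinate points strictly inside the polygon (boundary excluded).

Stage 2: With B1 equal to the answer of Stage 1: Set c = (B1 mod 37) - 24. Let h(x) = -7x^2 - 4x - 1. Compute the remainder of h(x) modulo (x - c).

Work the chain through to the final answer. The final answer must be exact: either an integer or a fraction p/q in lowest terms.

Stage 1: cross terms: (-13*-7 - 19*5)=-4, (19*-3 - 32*-7)=167, (32*22 - 36*-3)=812, (36*19 - -16*22)=1036, (-16*5 - -13*19)=167; twice the area = |2178| = 2178; area = 1089; boundary points = 4 + 1 + 1 + 1 + 1 = 8; strictly interior points = area - boundary/2 + 1 = 1086; answer 1086
Stage 2: B1 = 1086; c = -11; remainder = value at the root: -7*(-11)^2 - 4*(-11)^1 - 1 = (-847) + (44) + (-1) = -804; answer -804

-804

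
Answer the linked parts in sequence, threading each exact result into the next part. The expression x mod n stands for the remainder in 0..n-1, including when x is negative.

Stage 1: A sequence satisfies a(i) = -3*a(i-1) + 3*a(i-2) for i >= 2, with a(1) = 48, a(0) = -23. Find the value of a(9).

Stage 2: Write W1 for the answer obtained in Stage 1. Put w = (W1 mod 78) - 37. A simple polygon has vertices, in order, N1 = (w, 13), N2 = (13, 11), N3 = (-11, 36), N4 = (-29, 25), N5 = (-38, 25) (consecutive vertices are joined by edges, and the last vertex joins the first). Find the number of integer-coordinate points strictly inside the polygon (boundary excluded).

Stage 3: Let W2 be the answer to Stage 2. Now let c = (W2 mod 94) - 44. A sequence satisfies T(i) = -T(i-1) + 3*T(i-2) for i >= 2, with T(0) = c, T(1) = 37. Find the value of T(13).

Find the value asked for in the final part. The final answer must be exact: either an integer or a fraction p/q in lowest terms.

Stage 1: a(2) = -3*(48) + 3*(-23) = -213; iterating: a(2)=-213, a(3)=783, a(4)=-2988, a(5)=11313, a(6)=-42903, a(7)=162648, a(8)=-616653, a(9)=2337903; answer 2337903
Stage 2: W1 = 2337903; w = -28; cross terms: (-28*11 - 13*13)=-477, (13*36 - -11*11)=589, (-11*25 - -29*36)=769, (-29*25 - -38*25)=225, (-38*13 - -28*25)=206; twice the area = |1312| = 1312; area = 656; boundary points = 1 + 1 + 1 + 9 + 2 = 14; strictly interior points = area - boundary/2 + 1 = 650; answer 650
Stage 3: W2 = 650; c = 42; T(2) = -1*(37) + 3*(42) = 89; iterating: T(2)=89, T(3)=22, T(4)=245, T(5)=-179, T(6)=914, T(7)=-1451, T(8)=4193, T(9)=-8546, T(10)=21125, T(11)=-46763, T(12)=110138, T(13)=-250427; answer -250427

-250427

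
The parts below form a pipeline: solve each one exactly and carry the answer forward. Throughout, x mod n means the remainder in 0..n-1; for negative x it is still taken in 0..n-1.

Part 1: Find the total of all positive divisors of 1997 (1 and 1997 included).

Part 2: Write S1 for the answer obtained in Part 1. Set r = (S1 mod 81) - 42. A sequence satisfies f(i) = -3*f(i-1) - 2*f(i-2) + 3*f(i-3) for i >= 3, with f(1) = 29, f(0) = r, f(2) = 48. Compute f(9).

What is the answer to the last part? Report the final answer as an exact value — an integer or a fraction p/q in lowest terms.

15098

Part 1: 1997 is prime, so its only divisors are 1 and 1997; sigma = 1 + 1997 = 1998; answer 1998
Part 2: S1 = 1998; r = 12; f(3) = -3*(48) - 2*(29) + 3*(12) = -166; iterating: f(3)=-166, f(4)=489, f(5)=-991, f(6)=1497, f(7)=-1042, f(8)=-2841, f(9)=15098; answer 15098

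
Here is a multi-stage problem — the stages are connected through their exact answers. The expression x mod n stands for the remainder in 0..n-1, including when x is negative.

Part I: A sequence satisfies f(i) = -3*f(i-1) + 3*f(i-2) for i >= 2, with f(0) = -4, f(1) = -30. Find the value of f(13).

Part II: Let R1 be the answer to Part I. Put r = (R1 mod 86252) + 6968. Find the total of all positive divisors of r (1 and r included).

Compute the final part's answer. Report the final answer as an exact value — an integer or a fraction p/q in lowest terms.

Part I: f(2) = -3*(-30) + 3*(-4) = 78; iterating: f(2)=78, f(3)=-324, f(4)=1206, f(5)=-4590, f(6)=17388, f(7)=-65934, f(8)=249966, f(9)=-947700, f(10)=3592998, f(11)=-13622094, f(12)=51645276, f(13)=-195802110; answer -195802110
Part II: R1 = -195802110; r = 83150; 83150 = 2 * 5^2 * 1663; sigma = (1 + 2) * (1 + 5 + 25) * (1 + 1663) = 3 * 31 * 1664 = 154752; answer 154752

154752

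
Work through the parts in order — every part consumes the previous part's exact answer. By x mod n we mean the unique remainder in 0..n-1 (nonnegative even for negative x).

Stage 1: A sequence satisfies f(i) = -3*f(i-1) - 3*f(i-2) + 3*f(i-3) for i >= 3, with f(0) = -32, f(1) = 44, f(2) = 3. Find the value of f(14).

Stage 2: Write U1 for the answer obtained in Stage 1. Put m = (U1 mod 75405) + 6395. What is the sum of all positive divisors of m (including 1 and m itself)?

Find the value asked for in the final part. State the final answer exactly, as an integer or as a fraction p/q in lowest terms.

Stage 1: f(3) = -3*(3) - 3*(44) + 3*(-32) = -237; iterating: f(3)=-237, f(4)=834, f(5)=-1782, f(6)=2133, f(7)=1449, f(8)=-16092, f(9)=50328, f(10)=-98361, f(11)=95823, f(12)=158598, f(13)=-1058346, f(14)=2986713; answer 2986713
Stage 2: U1 = 2986713; m = 52313; 52313 is prime, so its only divisors are 1 and 52313; sigma = 1 + 52313 = 52314; answer 52314

52314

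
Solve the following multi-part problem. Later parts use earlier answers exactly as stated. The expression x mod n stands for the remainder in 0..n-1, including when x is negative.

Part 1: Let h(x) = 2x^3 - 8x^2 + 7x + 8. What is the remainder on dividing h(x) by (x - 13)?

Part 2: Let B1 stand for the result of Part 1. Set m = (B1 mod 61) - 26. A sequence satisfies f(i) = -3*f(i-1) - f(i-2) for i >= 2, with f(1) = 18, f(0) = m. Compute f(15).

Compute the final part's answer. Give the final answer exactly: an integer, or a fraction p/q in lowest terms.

Part 1: remainder = value at the root: 2*(13)^3 - 8*(13)^2 + 7*(13)^1 + 8 = (4394) + (-1352) + (91) + (8) = 3141; answer 3141
Part 2: B1 = 3141; m = 4; f(2) = -3*(18) - 1*(4) = -58; iterating: f(2)=-58, f(3)=156, f(4)=-410, f(5)=1074, f(6)=-2812, f(7)=7362, f(8)=-19274, f(9)=50460, f(10)=-132106, f(11)=345858, f(12)=-905468, f(13)=2370546, f(14)=-6206170, f(15)=16247964; answer 16247964

16247964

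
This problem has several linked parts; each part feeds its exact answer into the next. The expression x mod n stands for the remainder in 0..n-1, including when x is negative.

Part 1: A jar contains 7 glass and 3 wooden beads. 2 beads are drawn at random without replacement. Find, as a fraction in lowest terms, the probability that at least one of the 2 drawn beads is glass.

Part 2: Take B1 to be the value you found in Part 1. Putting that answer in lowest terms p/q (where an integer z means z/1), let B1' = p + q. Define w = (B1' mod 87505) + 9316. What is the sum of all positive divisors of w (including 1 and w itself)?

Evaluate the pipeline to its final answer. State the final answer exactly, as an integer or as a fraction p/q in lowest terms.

Part 1: total draws C(10,2) = 45; complement C(3,2) = 3; favorable 45 - 3 = 42; P = 14/15; answer 14/15
Part 2: B1 = 14/15; threaded value p + q = 29; w = 9345; 9345 = 3 * 5 * 7 * 89; sigma = (1 + 3) * (1 + 5) * (1 + 7) * (1 + 89) = 4 * 6 * 8 * 90 = 17280; answer 17280

17280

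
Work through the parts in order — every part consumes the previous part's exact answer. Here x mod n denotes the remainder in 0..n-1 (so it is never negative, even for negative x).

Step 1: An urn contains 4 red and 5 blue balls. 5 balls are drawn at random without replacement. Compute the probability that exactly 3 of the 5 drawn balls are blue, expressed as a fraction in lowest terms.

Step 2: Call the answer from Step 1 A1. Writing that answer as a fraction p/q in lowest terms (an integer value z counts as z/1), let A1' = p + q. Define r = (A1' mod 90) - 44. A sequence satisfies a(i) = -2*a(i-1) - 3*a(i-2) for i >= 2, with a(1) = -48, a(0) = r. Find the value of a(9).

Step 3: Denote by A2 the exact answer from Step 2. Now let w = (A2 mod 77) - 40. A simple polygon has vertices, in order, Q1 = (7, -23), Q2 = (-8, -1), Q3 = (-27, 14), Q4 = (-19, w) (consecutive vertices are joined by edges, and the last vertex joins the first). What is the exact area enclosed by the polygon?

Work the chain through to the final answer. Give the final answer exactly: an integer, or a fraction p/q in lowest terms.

Step 1: total draws C(9,5) = 126; favorable C(5,3)*C(4,2) = 60; P = 10/21; answer 10/21
Step 2: A1 = 10/21; threaded value p + q = 31; r = -13; a(2) = -2*(-48) - 3*(-13) = 135; iterating: a(2)=135, a(3)=-126, a(4)=-153, a(5)=684, a(6)=-909, a(7)=-234, a(8)=3195, a(9)=-5688; answer -5688
Step 3: A2 = -5688; w = -30; cross terms: (7*-1 - -8*-23)=-191, (-8*14 - -27*-1)=-139, (-27*-30 - -19*14)=1076, (-19*-23 - 7*-30)=647; twice the area = |1393| = 1393; area = 1393/2; answer 1393/2

1393/2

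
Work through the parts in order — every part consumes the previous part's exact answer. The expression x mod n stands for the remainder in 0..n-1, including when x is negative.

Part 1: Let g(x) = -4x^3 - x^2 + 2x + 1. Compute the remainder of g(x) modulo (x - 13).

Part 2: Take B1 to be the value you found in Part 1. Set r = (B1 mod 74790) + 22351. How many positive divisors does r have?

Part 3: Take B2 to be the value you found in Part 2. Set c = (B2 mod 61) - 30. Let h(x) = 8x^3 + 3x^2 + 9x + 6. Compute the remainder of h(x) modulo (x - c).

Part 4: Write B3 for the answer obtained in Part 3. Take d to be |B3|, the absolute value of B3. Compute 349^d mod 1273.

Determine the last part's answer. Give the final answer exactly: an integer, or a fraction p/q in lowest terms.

1265

Part 1: remainder = value at the root: -4*(13)^3 - 1*(13)^2 + 2*(13)^1 + 1 = (-8788) + (-169) + (26) + (1) = -8930; answer -8930
Part 2: B1 = -8930; r = 88211; 88211 is prime, so its only divisors are 1 and 88211; count = 2; answer 2
Part 3: B2 = 2; c = -28; remainder = value at the root: 8*(-28)^3 + 3*(-28)^2 + 9*(-28)^1 + 6 = (-175616) + (2352) + (-252) + (6) = -173510; answer -173510
Part 4: B3 = -173510; d = 173510; squarings mod 1273: 349^1=349, 349^2=866, 349^4=159, 349^8=1094, 349^16=216, 349^32=828, 349^64=710, 349^128=1265, 349^256=64, 349^512=277, 349^1024=349, 349^2048=866, 349^4096=159, 349^8192=1094, 349^16384=216, 349^32768=828, 349^65536=710, 349^131072=1265; 349^173510 = 349^2 * 349^4 * 349^64 * 349^128 * 349^256 * 349^1024 * 349^8192 * 349^32768 * 349^131072 = 1265 (mod 1273); answer 1265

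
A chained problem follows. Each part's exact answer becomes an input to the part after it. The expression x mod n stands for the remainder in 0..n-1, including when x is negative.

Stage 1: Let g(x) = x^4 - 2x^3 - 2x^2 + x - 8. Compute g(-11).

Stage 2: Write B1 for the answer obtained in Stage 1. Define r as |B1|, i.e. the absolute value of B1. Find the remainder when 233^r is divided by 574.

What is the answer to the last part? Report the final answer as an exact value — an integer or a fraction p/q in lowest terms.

333

Stage 1: 1*(-11)^4 - 2*(-11)^3 - 2*(-11)^2 + 1*(-11)^1 - 8 = (14641) + (2662) + (-242) + (-11) + (-8) = 17042; answer 17042
Stage 2: B1 = 17042; r = 17042; squarings mod 574: 233^1=233, 233^2=333, 233^4=107, 233^8=543, 233^16=387, 233^32=529, 233^64=303, 233^128=543, 233^256=387, 233^512=529, 233^1024=303, 233^2048=543, 233^4096=387, 233^8192=529, 233^16384=303; 233^17042 = 233^2 * 233^16 * 233^128 * 233^512 * 233^16384 = 333 (mod 574); answer 333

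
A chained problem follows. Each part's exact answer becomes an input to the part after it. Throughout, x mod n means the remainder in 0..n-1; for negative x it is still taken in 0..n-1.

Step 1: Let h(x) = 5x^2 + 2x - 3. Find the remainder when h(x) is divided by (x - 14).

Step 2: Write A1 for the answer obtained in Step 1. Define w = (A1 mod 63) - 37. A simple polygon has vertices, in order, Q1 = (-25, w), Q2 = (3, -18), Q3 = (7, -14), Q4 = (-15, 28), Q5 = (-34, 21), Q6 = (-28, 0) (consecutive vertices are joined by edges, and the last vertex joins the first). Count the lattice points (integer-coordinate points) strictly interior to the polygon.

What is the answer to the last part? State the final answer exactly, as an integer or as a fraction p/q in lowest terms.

511

Step 1: remainder = value at the root: 5*(14)^2 + 2*(14)^1 - 3 = (980) + (28) + (-3) = 1005; answer 1005
Step 2: A1 = 1005; w = 23; cross terms: (-25*-18 - 3*23)=381, (3*-14 - 7*-18)=84, (7*28 - -15*-14)=-14, (-15*21 - -34*28)=637, (-34*0 - -28*21)=588, (-28*23 - -25*0)=-644; twice the area = |1032| = 1032; area = 516; boundary points = 1 + 4 + 2 + 1 + 3 + 1 = 12; strictly interior points = area - boundary/2 + 1 = 511; answer 511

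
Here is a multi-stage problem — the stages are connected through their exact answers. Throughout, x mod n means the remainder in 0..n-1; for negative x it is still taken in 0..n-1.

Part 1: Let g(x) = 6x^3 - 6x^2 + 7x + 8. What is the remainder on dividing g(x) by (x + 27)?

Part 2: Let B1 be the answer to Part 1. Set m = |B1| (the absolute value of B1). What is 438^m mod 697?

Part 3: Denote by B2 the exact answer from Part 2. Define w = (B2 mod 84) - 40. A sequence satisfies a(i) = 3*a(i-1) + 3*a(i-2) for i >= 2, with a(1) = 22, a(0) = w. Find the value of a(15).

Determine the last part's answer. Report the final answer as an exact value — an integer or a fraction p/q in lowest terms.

Part 1: remainder = value at the root: 6*(-27)^3 - 6*(-27)^2 + 7*(-27)^1 + 8 = (-118098) + (-4374) + (-189) + (8) = -122653; answer -122653
Part 2: B1 = -122653; m = 122653; squarings mod 697: 438^1=438, 438^2=169, 438^4=681, 438^8=256, 438^16=18, 438^32=324, 438^64=426, 438^128=256, 438^256=18, 438^512=324, 438^1024=426, 438^2048=256, 438^4096=18, 438^8192=324, 438^16384=426, 438^32768=256, 438^65536=18; 438^122653 = 438^1 * 438^4 * 438^8 * 438^16 * 438^256 * 438^512 * 438^1024 * 438^2048 * 438^4096 * 438^16384 * 438^32768 * 438^65536 = 30 (mod 697); answer 30
Part 3: B2 = 30; w = -10; a(2) = 3*(22) + 3*(-10) = 36; iterating: a(2)=36, a(3)=174, a(4)=630, a(5)=2412, a(6)=9126, a(7)=34614, a(8)=131220, a(9)=497502, a(10)=1886166, a(11)=7151004, a(12)=27111510, a(13)=102787542, a(14)=389697156, a(15)=1477454094; answer 1477454094

1477454094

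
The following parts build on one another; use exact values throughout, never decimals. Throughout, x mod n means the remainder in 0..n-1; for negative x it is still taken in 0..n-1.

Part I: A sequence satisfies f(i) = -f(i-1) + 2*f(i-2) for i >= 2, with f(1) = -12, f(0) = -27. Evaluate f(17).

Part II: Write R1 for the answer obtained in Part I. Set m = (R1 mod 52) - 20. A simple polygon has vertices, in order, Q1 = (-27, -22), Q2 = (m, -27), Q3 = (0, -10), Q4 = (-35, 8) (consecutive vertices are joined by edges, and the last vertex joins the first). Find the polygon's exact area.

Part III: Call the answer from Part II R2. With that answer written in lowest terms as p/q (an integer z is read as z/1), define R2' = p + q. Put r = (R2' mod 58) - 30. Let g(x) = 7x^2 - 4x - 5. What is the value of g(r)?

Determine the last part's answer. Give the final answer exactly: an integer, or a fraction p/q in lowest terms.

70

Part I: f(2) = -1*(-12) + 2*(-27) = -42; iterating: f(2)=-42, f(3)=18, f(4)=-102, f(5)=138, f(6)=-342, f(7)=618, f(8)=-1302, f(9)=2538, f(10)=-5142, f(11)=10218, f(12)=-20502, f(13)=40938, f(14)=-81942, f(15)=163818, f(16)=-327702, f(17)=655338; answer 655338
Part II: R1 = 655338; m = 14; cross terms: (-27*-27 - 14*-22)=1037, (14*-10 - 0*-27)=-140, (0*8 - -35*-10)=-350, (-35*-22 - -27*8)=986; twice the area = |1533| = 1533; area = 1533/2; answer 1533/2
Part III: R2 = 1533/2; threaded value p + q = 1535; r = -3; 7*(-3)^2 - 4*(-3)^1 - 5 = (63) + (12) + (-5) = 70; answer 70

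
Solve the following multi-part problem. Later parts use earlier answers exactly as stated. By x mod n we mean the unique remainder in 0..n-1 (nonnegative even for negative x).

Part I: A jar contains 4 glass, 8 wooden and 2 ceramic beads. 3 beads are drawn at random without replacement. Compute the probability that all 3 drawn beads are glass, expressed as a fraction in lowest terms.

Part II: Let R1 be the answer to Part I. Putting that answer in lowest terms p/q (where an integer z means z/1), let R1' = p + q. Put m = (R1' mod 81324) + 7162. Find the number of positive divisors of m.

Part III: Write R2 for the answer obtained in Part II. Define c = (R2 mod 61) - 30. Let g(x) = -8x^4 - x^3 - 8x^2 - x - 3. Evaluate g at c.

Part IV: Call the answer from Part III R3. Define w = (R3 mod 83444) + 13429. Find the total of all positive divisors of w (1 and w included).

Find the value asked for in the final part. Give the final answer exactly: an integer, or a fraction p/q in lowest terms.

254891

Part I: total draws C(14,3) = 364; favorable C(4,3) = 4; P = 1/91; answer 1/91
Part II: R1 = 1/91; threaded value p + q = 92; m = 7254; 7254 = 2 * 3^2 * 13 * 31; number of divisors = (1+1) * (2+1) * (1+1) * (1+1) = 24; answer 24
Part III: R2 = 24; c = -6; -8*(-6)^4 - 1*(-6)^3 - 8*(-6)^2 - 1*(-6)^1 - 3 = (-10368) + (216) + (-288) + (6) + (-3) = -10437; answer -10437
Part IV: R3 = -10437; w = 86436; 86436 = 2^2 * 3^2 * 7^4; sigma = (1 + 2 + 4) * (1 + 3 + 9) * (1 + 7 + 49 + 343 + 2401) = 7 * 13 * 2801 = 254891; answer 254891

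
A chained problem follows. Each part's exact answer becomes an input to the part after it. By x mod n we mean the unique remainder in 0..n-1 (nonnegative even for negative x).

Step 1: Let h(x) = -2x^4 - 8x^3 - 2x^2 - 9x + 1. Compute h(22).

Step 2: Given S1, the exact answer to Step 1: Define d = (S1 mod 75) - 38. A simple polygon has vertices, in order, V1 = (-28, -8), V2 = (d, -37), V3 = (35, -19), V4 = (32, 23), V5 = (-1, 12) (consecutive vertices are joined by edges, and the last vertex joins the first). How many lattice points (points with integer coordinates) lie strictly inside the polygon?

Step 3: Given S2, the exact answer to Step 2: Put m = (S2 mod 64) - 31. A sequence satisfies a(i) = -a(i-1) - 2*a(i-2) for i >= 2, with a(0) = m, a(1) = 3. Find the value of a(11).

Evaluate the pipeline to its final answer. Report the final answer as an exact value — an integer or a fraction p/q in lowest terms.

-239

Step 1: -2*(22)^4 - 8*(22)^3 - 2*(22)^2 - 9*(22)^1 + 1 = (-468512) + (-85184) + (-968) + (-198) + (1) = -554861; answer -554861
Step 2: S1 = -554861; d = 26; cross terms: (-28*-37 - 26*-8)=1244, (26*-19 - 35*-37)=801, (35*23 - 32*-19)=1413, (32*12 - -1*23)=407, (-1*-8 - -28*12)=344; twice the area = |4209| = 4209; area = 4209/2; boundary points = 1 + 9 + 3 + 11 + 1 = 25; strictly interior points = area - boundary/2 + 1 = 2093; answer 2093
Step 3: S2 = 2093; m = 14; a(2) = -1*(3) - 2*(14) = -31; iterating: a(2)=-31, a(3)=25, a(4)=37, a(5)=-87, a(6)=13, a(7)=161, a(8)=-187, a(9)=-135, a(10)=509, a(11)=-239; answer -239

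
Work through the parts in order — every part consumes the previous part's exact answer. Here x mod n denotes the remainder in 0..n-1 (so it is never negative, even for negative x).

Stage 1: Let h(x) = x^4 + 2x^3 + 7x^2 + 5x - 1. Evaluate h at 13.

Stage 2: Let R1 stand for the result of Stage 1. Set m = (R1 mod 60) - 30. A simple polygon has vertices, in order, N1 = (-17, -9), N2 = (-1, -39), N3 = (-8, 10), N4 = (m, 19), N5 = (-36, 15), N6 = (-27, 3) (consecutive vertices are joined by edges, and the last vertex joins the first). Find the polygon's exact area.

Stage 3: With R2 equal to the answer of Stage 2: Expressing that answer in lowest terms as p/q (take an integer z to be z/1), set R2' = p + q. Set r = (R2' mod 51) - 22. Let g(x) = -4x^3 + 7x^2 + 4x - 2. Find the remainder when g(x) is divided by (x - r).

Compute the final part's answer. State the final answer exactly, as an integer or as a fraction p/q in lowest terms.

Stage 1: 1*(13)^4 + 2*(13)^3 + 7*(13)^2 + 5*(13)^1 - 1 = (28561) + (4394) + (1183) + (65) + (-1) = 34202; answer 34202
Stage 2: R1 = 34202; m = -28; cross terms: (-17*-39 - -1*-9)=654, (-1*10 - -8*-39)=-322, (-8*19 - -28*10)=128, (-28*15 - -36*19)=264, (-36*3 - -27*15)=297, (-27*-9 - -17*3)=294; twice the area = |1315| = 1315; area = 1315/2; answer 1315/2
Stage 3: R2 = 1315/2; threaded value p + q = 1317; r = 20; remainder = value at the root: -4*(20)^3 + 7*(20)^2 + 4*(20)^1 - 2 = (-32000) + (2800) + (80) + (-2) = -29122; answer -29122

-29122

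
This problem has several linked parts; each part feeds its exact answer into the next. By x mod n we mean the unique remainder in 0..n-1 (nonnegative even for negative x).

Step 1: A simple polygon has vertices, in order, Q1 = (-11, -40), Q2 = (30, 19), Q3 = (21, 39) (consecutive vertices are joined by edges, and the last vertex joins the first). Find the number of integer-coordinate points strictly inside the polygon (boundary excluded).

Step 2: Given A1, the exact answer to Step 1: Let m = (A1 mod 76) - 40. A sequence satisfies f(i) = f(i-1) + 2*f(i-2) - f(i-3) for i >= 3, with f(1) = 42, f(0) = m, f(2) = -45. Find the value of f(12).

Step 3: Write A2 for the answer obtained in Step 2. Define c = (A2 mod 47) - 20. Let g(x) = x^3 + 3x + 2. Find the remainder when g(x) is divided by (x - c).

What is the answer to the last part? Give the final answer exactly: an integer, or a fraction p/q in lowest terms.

Step 1: cross terms: (-11*19 - 30*-40)=991, (30*39 - 21*19)=771, (21*-40 - -11*39)=-411; twice the area = |1351| = 1351; area = 1351/2; boundary points = 1 + 1 + 1 = 3; strictly interior points = area - boundary/2 + 1 = 675; answer 675
Step 2: A1 = 675; m = 27; f(3) = 1*(-45) + 2*(42) - 1*(27) = 12; iterating: f(3)=12, f(4)=-120, f(5)=-51, f(6)=-303, f(7)=-285, f(8)=-840, f(9)=-1107, f(10)=-2502, f(11)=-3876, f(12)=-7773; answer -7773
Step 3: A2 = -7773; c = 9; remainder = value at the root: 1*(9)^3 + 3*(9)^1 + 2 = (729) + (27) + (2) = 758; answer 758

758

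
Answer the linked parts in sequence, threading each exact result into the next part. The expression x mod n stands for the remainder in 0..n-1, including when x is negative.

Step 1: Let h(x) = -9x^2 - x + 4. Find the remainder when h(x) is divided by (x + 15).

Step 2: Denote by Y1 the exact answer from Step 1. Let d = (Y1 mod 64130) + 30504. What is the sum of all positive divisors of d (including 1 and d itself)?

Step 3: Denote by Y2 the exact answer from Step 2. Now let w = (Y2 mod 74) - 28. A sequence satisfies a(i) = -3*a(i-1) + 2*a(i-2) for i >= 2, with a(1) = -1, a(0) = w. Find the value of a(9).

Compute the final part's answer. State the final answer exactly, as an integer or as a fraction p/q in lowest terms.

-147943

Step 1: remainder = value at the root: -9*(-15)^2 - 1*(-15)^1 + 4 = (-2025) + (15) + (4) = -2006; answer -2006
Step 2: Y1 = -2006; d = 92628; 92628 = 2^2 * 3^2 * 31 * 83; sigma = (1 + 2 + 4) * (1 + 3 + 9) * (1 + 31) * (1 + 83) = 7 * 13 * 32 * 84 = 244608; answer 244608
Step 3: Y2 = 244608; w = 10; a(2) = -3*(-1) + 2*(10) = 23; iterating: a(2)=23, a(3)=-71, a(4)=259, a(5)=-919, a(6)=3275, a(7)=-11663, a(8)=41539, a(9)=-147943; answer -147943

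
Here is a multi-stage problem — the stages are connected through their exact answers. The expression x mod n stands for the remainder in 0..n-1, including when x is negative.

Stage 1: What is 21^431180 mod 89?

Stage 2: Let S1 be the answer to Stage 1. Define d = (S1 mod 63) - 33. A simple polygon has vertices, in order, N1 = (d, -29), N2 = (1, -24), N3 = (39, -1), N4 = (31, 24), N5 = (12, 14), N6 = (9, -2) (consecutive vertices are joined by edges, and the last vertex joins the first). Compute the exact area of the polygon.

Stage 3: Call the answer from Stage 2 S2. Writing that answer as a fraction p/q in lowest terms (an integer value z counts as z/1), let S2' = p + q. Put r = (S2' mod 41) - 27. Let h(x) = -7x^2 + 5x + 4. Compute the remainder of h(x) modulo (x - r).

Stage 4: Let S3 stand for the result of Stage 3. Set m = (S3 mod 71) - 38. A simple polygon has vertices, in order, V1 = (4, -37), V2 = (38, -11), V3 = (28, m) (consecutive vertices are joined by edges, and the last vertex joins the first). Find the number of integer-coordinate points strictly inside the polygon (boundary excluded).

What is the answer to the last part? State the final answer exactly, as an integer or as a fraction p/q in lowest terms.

Stage 1: squarings mod 89: 21^1=21, 21^2=85, 21^4=16, 21^8=78, 21^16=32, 21^32=45, 21^64=67, 21^128=39, 21^256=8, 21^512=64, 21^1024=2, 21^2048=4, 21^4096=16, 21^8192=78, 21^16384=32, 21^32768=45, 21^65536=67, 21^131072=39, 21^262144=8; 21^431180 = 21^4 * 21^8 * 21^64 * 21^1024 * 21^4096 * 21^32768 * 21^131072 * 21^262144 = 4 (mod 89); answer 4
Stage 2: S1 = 4; d = -29; cross terms: (-29*-24 - 1*-29)=725, (1*-1 - 39*-24)=935, (39*24 - 31*-1)=967, (31*14 - 12*24)=146, (12*-2 - 9*14)=-150, (9*-29 - -29*-2)=-319; twice the area = |2304| = 2304; area = 1152; answer 1152
Stage 3: S2 = 1152; threaded value p + q = 1153; r = -22; remainder = value at the root: -7*(-22)^2 + 5*(-22)^1 + 4 = (-3388) + (-110) + (4) = -3494; answer -3494
Stage 4: S3 = -3494; m = 18; cross terms: (4*-11 - 38*-37)=1362, (38*18 - 28*-11)=992, (28*-37 - 4*18)=-1108; twice the area = |1246| = 1246; area = 623; boundary points = 2 + 1 + 1 = 4; strictly interior points = area - boundary/2 + 1 = 622; answer 622

622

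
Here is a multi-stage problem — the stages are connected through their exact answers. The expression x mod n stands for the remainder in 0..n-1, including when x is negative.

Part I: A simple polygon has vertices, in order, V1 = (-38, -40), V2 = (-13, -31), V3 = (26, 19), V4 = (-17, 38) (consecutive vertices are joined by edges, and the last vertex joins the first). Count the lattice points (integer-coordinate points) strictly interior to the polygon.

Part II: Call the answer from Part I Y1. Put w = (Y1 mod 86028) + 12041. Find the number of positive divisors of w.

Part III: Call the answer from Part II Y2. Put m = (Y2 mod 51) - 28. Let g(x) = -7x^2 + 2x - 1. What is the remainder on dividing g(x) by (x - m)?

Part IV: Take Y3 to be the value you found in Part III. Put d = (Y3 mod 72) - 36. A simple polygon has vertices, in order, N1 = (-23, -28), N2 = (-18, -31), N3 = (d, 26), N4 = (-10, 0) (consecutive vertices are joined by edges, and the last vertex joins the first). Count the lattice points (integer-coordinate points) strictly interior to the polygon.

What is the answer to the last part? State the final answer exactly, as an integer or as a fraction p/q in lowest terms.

310

Part I: cross terms: (-38*-31 - -13*-40)=658, (-13*19 - 26*-31)=559, (26*38 - -17*19)=1311, (-17*-40 - -38*38)=2124; twice the area = |4652| = 4652; area = 2326; boundary points = 1 + 1 + 1 + 3 = 6; strictly interior points = area - boundary/2 + 1 = 2324; answer 2324
Part II: Y1 = 2324; w = 14365; 14365 = 5 * 13^2 * 17; number of divisors = (1+1) * (2+1) * (1+1) = 12; answer 12
Part III: Y2 = 12; m = -16; remainder = value at the root: -7*(-16)^2 + 2*(-16)^1 - 1 = (-1792) + (-32) + (-1) = -1825; answer -1825
Part IV: Y3 = -1825; d = 11; cross terms: (-23*-31 - -18*-28)=209, (-18*26 - 11*-31)=-127, (11*0 - -10*26)=260, (-10*-28 - -23*0)=280; twice the area = |622| = 622; area = 311; boundary points = 1 + 1 + 1 + 1 = 4; strictly interior points = area - boundary/2 + 1 = 310; answer 310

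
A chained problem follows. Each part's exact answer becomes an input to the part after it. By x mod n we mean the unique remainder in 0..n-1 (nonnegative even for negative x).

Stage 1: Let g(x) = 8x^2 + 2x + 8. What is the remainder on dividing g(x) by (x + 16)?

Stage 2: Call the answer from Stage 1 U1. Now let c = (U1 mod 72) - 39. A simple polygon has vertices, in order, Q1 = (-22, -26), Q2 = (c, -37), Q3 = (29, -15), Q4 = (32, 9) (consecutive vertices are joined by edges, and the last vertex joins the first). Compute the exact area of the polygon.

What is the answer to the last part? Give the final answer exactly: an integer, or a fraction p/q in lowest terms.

1653/2

Stage 1: remainder = value at the root: 8*(-16)^2 + 2*(-16)^1 + 8 = (2048) + (-32) + (8) = 2024; answer 2024
Stage 2: U1 = 2024; c = -31; cross terms: (-22*-37 - -31*-26)=8, (-31*-15 - 29*-37)=1538, (29*9 - 32*-15)=741, (32*-26 - -22*9)=-634; twice the area = |1653| = 1653; area = 1653/2; answer 1653/2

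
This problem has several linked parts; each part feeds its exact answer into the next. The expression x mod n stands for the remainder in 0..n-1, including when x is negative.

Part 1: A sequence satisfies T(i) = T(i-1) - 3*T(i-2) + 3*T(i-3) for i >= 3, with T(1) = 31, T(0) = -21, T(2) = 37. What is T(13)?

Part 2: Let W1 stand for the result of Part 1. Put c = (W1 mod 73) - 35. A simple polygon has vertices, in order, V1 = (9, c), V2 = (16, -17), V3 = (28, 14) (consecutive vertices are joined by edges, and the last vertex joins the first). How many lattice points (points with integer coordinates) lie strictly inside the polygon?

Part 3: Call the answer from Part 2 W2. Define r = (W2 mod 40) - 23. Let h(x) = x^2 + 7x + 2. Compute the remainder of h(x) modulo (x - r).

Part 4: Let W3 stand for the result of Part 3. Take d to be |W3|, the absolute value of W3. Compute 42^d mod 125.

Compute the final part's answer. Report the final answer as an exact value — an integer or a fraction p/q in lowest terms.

Part 1: T(3) = 1*(37) - 3*(31) + 3*(-21) = -119; iterating: T(3)=-119, T(4)=-137, T(5)=331, T(6)=385, T(7)=-1019, T(8)=-1181, T(9)=3031, T(10)=3517, T(11)=-9119, T(12)=-10577, T(13)=27331; answer 27331
Part 2: W1 = 27331; c = -6; cross terms: (9*-17 - 16*-6)=-57, (16*14 - 28*-17)=700, (28*-6 - 9*14)=-294; twice the area = |349| = 349; area = 349/2; boundary points = 1 + 1 + 1 = 3; strictly interior points = area - boundary/2 + 1 = 174; answer 174
Part 3: W2 = 174; r = -9; remainder = value at the root: 1*(-9)^2 + 7*(-9)^1 + 2 = (81) + (-63) + (2) = 20; answer 20
Part 4: W3 = 20; d = 20; squarings mod 125: 42^1=42, 42^2=14, 42^4=71, 42^8=41, 42^16=56; 42^20 = 42^4 * 42^16 = 101 (mod 125); answer 101

101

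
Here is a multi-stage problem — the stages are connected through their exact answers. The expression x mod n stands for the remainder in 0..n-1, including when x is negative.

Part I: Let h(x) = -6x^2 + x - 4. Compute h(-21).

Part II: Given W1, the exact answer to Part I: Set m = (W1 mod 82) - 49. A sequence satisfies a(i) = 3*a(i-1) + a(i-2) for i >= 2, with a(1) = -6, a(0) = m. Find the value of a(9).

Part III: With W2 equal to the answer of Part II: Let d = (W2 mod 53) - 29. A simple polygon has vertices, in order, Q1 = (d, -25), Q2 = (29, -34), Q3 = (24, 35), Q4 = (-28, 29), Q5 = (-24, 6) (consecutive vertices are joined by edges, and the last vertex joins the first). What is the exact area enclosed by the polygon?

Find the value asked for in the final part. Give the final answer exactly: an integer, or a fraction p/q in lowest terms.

2860

Part I: -6*(-21)^2 + 1*(-21)^1 - 4 = (-2646) + (-21) + (-4) = -2671; answer -2671
Part II: W1 = -2671; m = -14; a(2) = 3*(-6) + 1*(-14) = -32; iterating: a(2)=-32, a(3)=-102, a(4)=-338, a(5)=-1116, a(6)=-3686, a(7)=-12174, a(8)=-40208, a(9)=-132798; answer -132798
Part III: W2 = -132798; d = -9; cross terms: (-9*-34 - 29*-25)=1031, (29*35 - 24*-34)=1831, (24*29 - -28*35)=1676, (-28*6 - -24*29)=528, (-24*-25 - -9*6)=654; twice the area = |5720| = 5720; area = 2860; answer 2860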